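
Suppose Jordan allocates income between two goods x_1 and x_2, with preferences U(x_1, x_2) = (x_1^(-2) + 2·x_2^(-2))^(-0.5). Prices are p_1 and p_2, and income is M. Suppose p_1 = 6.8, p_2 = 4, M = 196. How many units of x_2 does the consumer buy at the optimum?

MU_x_1 ∝ x_1^(-3), MU_x_2 ∝ 2·x_2^(-3), so MRS = (1/2)·(x_2/x_1)^(3) = p_1/p_2.
Hence x_2/x_1 = (2·p_1/p_2)^(1/(3)), i.e. raised to the 1/3 power.
Substitute x_2 = (x_2/x_1)·x_1 into the budget: x_1* = M/(p_1 + p_2·(x_2/x_1)).
Numerically x_2/x_1 = 1.503695, so x_1* = 196/(6.8 + 4·1.503695) = 15.2948 and x_2* = 1.503695·15.2948 = 22.9988.

x_2* = 22.9988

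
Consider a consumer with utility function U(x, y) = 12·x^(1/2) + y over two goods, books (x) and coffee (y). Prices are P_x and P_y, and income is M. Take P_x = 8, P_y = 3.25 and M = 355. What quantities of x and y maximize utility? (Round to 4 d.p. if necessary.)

Solve: √x = 6·P_y/P_x, so x*(P_x,P_y) = (6·P_y/P_x)², and y* = (M − P_x·x*)/P_y.
Plugging in: x* = (6·3.25/8)² = 5.9414, y* = 94.6058.

x* = 5.9414, y* = 94.6058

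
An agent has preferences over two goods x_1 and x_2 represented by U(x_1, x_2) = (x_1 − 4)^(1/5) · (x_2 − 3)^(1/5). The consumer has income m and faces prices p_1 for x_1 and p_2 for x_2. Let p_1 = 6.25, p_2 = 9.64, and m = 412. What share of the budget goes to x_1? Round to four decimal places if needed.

share on x_1 = 0.4952

MRS = (x_2−3)/(x_1−4). Tangency with p_1/p_2 gives x_2−3 = (p_1/p_2)·(x_1−4).
Substituting into the budget: x_1* = 4 + 0.5·(m − 4·p_1 − 3·p_2)/p_1, and x_2* = 3 + 0.5·(…)/p_2.
Discretionary income = 412 − 4·6.25 − 3·9.64 = 358.08; x_1* = 4 + 0.5·358.08/6.25 = 32.6464; x_2* = 3 + 0.5·358.08/9.64 = 21.5726.
Expenditure on x_1: 6.25·32.6464 = 204.04; share = 0.4952.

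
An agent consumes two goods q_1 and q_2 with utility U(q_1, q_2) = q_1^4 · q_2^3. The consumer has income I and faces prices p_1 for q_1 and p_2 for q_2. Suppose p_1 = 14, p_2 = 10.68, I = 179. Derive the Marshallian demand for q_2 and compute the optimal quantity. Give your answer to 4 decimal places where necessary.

MU_q_1/MU_q_2 = (4·q_2)/(3·q_1); tangency sets this equal to p_1/p_2.
Rearranging, p_2·q_2 = (3/4)·p_1·q_1. Substituting into the budget gives p_1·q_1·(1 + (3/4)) = I.
Demand: q_1*(p_1,p_2,I) = 4/7·I/p_1 and q_2* = 3/7·I/p_2.
At p_1=14, p_2=10.68, I=179: q_2* = 3/7·179/10.68 = 7.183.

q_2* = 7.183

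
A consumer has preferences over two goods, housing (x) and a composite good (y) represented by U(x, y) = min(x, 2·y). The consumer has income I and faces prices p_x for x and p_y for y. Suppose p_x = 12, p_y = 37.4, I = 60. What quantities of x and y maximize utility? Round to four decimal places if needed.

x* = 1.9544, y* = 0.9772

Leontief preferences: the optimum is at the kink where x/2 = y/1, i.e. y = (1/2)·x.
Budget: p_x·x + p_y·(1/2)·x = I, so (2·p_x + p_y)·x = 2·I.
Demand: x*(p_x,p_y,I) = 2·I/(2·p_x + p_y), y* = I/(2·p_x + p_y).
Here 2·12 + 37.4 = 61.4, giving x* = 1.9544 and y* = 0.9772.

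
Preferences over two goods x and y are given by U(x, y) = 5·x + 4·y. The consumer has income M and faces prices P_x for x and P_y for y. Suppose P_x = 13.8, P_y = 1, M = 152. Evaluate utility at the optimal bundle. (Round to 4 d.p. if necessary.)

V = 608

Linear utility — the consumer picks whichever good has higher MU/price: 5/13.8 = 0.3623 vs 4/1 = 4.
y gives more utility per dollar, so spend all income on y: y* = M/P_y, x* = 0.
Numerically: x* = 0, y* = 152.
Utility at the optimum: U(0, 152) = 608.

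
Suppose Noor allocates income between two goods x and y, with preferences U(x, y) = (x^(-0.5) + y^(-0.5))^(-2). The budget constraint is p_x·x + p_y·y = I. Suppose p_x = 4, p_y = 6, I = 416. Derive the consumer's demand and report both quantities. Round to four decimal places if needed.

x* = 48.4913, y* = 37.0058

Substitute y = (y/x)·x into the budget: x* = I/(p_x + p_y·(y/x)).
Numerically y/x = 0.763143, so x* = 416/(4 + 6·0.763143) = 48.4913 and y* = 0.763143·48.4913 = 37.0058.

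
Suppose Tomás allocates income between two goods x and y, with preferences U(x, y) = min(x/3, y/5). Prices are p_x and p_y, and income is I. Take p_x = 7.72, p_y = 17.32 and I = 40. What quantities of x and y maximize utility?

x* = 1.0933, y* = 1.8222

Here 3·7.72 + 5·17.32 = 109.76, giving x* = 1.0933 and y* = 1.8222.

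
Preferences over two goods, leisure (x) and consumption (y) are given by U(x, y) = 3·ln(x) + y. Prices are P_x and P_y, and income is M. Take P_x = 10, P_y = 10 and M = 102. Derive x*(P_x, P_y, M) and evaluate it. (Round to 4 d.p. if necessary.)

So x*(P_x,P_y) = 3·P_y/P_x, independent of income; and y* = (M − 3·P_y)/P_y.
At the given prices: x* = 3·10/10 = 3.

x* = 3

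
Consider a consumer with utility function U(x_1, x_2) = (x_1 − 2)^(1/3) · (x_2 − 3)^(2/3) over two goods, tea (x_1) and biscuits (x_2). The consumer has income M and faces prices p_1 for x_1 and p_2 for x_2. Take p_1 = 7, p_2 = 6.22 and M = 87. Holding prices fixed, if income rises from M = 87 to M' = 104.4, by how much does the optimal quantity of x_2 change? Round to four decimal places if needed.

Δx_2* = 1.865

MRS = (1/2)·(x_2−3)/(x_1−2). Tangency with p_1/p_2 gives x_2−3 = 2·(p_1/p_2)·(x_1−2).
After buying the subsistence bundle (2, 3), a share 1/3 of the remaining income goes to x_1: x_1* = 2 + 1/3·(M − 2p_1 − 3p_2)/p_1.
Discretionary income = 87 − 2·7 − 3·6.22 = 54.34; x_2* = 3 + 2/3·54.34/6.22 = 8.8242.
At M' = 104.4: x_2* = 10.6892. Change: 10.6892 − 8.8242 = 1.865.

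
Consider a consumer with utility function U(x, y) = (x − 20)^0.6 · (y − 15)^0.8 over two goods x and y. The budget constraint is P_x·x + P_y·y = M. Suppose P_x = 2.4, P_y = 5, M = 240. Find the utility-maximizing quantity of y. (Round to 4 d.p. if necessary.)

y* = 28.3714

After buying the subsistence bundle (20, 15), a share 3/7 of the remaining income goes to x: x* = 20 + 3/7·(M − 20P_x − 15P_y)/P_x.
Discretionary income = 240 − 20·2.4 − 15·5 = 117; y* = 15 + 4/7·117/5 = 28.3714.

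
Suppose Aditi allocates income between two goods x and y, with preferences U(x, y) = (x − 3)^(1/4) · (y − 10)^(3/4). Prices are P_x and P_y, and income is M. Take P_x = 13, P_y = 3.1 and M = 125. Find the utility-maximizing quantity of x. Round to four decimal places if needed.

Let x' = x−3, y' = y−10. MRS = (1/3)·y'/x' = P_x/P_y.
Substituting into the budget: x* = 3 + 0.25·(M − 3·P_x − 10·P_y)/P_x, and y* = 10 + 0.75·(…)/P_y.
Discretionary income = 125 − 3·13 − 10·3.1 = 55; x* = 3 + 0.25·55/13 = 4.0577.

x* = 4.0577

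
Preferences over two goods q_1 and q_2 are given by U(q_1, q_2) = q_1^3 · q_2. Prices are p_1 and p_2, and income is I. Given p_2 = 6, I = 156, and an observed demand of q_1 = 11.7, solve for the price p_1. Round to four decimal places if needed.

Tangency: MRS = 3·q_2/q_1 = p_1/p_2.
So 3·p_2·q_2 = p_1·q_1; combined with the budget, a share 0.75 of income goes to q_1.
Demand: q_1*(p_1,p_2,I) = 0.75·I/p_1 and q_2* = 0.25·I/p_2.
Set q_1* = 11.7 in the demand function and solve for p_1: p_1 = 10.

p_1 = 10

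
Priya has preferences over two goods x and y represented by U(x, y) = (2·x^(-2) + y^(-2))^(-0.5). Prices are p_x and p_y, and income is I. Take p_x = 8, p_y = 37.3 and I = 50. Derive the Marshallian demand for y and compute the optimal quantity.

MRS = MU_x/MU_y = 2·(y/x)^(3). Set equal to p_x/p_y.
Hence y/x = ((1/2)·p_x/p_y)^(1/(3)), i.e. raised to the 1/3 power.
With the ratio pinned down, the budget gives x* = I/(p_x + p_y·(y/x)) and y* = (y/x)·x*.
Numerically y/x = 0.475099, so x* = 50/(8 + 37.3·0.475099) = 1.9439 and y* = 0.475099·1.9439 = 0.9236.

y* = 0.9236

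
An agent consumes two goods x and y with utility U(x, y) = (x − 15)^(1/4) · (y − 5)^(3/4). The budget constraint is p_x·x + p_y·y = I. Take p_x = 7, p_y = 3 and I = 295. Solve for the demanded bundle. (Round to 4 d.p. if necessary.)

This is Cobb-Douglas in (x−15, y−5): tangency gives 0.25·p_y·(y−5) = 0.75·p_x·(x−15).
Substituting into the budget: x* = 15 + 0.25·(I − 15·p_x − 5·p_y)/p_x, and y* = 5 + 0.75·(…)/p_y.
Discretionary income = 295 − 15·7 − 5·3 = 175; x* = 15 + 0.25·175/7 = 21.25; y* = 5 + 0.75·175/3 = 48.75.

x* = 21.25, y* = 48.75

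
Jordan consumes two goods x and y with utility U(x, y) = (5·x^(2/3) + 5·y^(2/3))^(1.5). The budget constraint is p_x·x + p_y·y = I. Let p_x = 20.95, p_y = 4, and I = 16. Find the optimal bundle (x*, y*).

x* = 0.0269, y* = 3.8593

MRS = MU_x/MU_y = (y/x)^(1/3). Set equal to p_x/p_y.
Hence y/x = (p_x/p_y)^(1/(1/3)), i.e. raised to the 3 power.
With the ratio pinned down, the budget gives x* = I/(p_x + p_y·(y/x)) and y* = (y/x)·x*.
Numerically y/x = 143.67199, so x* = 16/(20.95 + 4·143.67199) = 0.0269 and y* = 143.67199·0.0269 = 3.8593.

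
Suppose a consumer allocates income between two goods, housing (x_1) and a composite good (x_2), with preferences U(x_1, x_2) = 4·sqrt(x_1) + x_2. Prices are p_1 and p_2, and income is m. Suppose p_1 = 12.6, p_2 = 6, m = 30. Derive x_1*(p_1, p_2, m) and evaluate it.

x_1* = 0.907

Set MRS = p_1/p_2: 2·x_1^(−1/2) = p_1/p_2.
Solve: √x_1 = 2·p_2/p_1, so x_1*(p_1,p_2) = (2·p_2/p_1)², and x_2* = (m − p_1·x_1*)/p_2.
Plugging in: x_1* = (2·6/12.6)² = 0.907.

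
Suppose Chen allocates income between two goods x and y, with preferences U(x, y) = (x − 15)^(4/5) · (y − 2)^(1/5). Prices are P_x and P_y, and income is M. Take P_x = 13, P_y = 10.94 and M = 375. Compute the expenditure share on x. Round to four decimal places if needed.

share on x = 0.8573

Discretionary income = 375 − 15·13 − 2·10.94 = 158.12; x* = 15 + 0.8·158.12/13 = 24.7305; y* = 2 + 0.2·158.12/10.94 = 4.8907.
Expenditure on x: 13·24.7305 = 321.496; share = 0.8573.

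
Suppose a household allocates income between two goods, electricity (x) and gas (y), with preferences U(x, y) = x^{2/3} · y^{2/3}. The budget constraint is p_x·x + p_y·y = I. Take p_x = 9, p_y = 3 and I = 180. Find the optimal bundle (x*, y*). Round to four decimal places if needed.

Demand: x*(p_x,p_y,I) = 0.5·I/p_x and y* = 0.5·I/p_y.
At p_x=9, p_y=3, I=180: x* = 0.5·180/9 = 10, y* = 30.

x* = 10, y* = 30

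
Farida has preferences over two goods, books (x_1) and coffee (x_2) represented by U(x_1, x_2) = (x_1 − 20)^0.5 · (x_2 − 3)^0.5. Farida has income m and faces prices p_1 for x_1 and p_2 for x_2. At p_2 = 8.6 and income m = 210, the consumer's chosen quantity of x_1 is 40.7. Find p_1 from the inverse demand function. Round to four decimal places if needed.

p_1 = 3

This is Cobb-Douglas in (x_1−20, x_2−3): tangency gives 0.5·p_2·(x_2−3) = 0.5·p_1·(x_1−20).
After buying the subsistence bundle (20, 3), a share 0.5 of the remaining income goes to x_1: x_1* = 20 + 0.5·(m − 20p_1 − 3p_2)/p_1.
Set x_1* = 40.7 in the demand function and solve for p_1: p_1 = 3.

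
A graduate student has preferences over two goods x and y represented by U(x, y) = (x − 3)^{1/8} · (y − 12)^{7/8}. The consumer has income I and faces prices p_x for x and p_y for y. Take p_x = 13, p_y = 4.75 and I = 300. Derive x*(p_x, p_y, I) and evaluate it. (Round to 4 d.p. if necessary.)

Let x' = x−3, y' = y−12. MRS = (1/7)·y'/x' = p_x/p_y.
Substituting into the budget: x* = 3 + 0.125·(I − 3·p_x − 12·p_y)/p_x, and y* = 12 + 0.875·(…)/p_y.
Discretionary income = 300 − 3·13 − 12·4.75 = 204; x* = 3 + 0.125·204/13 = 4.9615.

x* = 4.9615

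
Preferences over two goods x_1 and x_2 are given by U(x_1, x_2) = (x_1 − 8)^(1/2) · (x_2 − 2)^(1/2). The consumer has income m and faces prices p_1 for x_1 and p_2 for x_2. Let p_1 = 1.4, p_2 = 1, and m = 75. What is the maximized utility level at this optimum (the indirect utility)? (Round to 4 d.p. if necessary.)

Let x_1' = x_1−8, x_2' = x_2−2. MRS = x_2'/x_1' = p_1/p_2.
Substituting into the budget: x_1* = 8 + 0.5·(m − 8·p_1 − 2·p_2)/p_1, and x_2* = 2 + 0.5·(…)/p_2.
Discretionary income = 75 − 8·1.4 − 2·1 = 61.8; x_1* = 8 + 0.5·61.8/1.4 = 30.0714; x_2* = 2 + 0.5·61.8/1 = 32.9.
Utility at the optimum: U(30.0714, 32.9) = 26.1153.

V = 26.1153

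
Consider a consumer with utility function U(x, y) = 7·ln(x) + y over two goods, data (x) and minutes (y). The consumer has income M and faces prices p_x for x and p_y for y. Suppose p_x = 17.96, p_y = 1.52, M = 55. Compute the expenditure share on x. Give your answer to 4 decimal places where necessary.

share on x = 0.1935

So x*(p_x,p_y) = 7·p_y/p_x, independent of income; and y* = (M − 7·p_y)/p_y.
At the given prices: x* = 7·1.52/17.96 = 0.5924, and y* = 29.1842.
Expenditure on x: 17.96·0.5924 = 10.64; share = 0.1935.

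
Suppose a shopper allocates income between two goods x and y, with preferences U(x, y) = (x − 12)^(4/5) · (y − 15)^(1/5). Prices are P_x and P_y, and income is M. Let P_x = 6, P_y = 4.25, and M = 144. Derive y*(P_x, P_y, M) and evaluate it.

y* = 15.3882

MRS = 4·(y−15)/(x−12). Tangency with P_x/P_y gives y−15 = (1/4)·(P_x/P_y)·(x−12).
After buying the subsistence bundle (12, 15), a share 0.8 of the remaining income goes to x: x* = 12 + 0.8·(M − 12P_x − 15P_y)/P_x.
Discretionary income = 144 − 12·6 − 15·4.25 = 8.25; y* = 15 + 0.2·8.25/4.25 = 15.3882.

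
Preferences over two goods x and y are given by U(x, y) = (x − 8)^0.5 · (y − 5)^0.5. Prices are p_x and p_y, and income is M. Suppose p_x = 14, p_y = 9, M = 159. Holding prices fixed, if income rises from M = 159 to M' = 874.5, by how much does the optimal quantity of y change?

Discretionary income = 159 − 8·14 − 5·9 = 2; y* = 5 + 0.5·2/9 = 5.1111.
At M' = 874.5: y* = 44.8611. Change: 44.8611 − 5.1111 = 39.75.

Δy* = 39.75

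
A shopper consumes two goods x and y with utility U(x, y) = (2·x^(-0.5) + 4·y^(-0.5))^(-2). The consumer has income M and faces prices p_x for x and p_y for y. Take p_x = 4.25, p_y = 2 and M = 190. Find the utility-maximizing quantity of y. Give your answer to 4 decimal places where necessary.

y* = 52.489

MRS = MU_x/MU_y = (1/2)·(y/x)^(1.5). Set equal to p_x/p_y.
Hence y/x = (2·p_x/p_y)^(1/(1.5)), i.e. raised to the 2/3 power.
Substitute y = (y/x)·x into the budget: x* = M/(p_x + p_y·(y/x)).
Numerically y/x = 2.623771, so x* = 190/(4.25 + 2·2.623771) = 20.0052 and y* = 2.623771·20.0052 = 52.489.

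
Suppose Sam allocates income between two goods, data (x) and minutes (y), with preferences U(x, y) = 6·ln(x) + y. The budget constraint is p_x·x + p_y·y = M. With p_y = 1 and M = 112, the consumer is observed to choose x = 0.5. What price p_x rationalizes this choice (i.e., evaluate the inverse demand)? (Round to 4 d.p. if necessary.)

Set MRS = p_x/p_y: (6/x)/1 = p_x/p_y.
So x*(p_x,p_y) = 6·p_y/p_x, independent of income; and y* = (M − 6·p_y)/p_y.
Set x* = 0.5 in the demand function and solve for p_x: p_x = 12.

p_x = 12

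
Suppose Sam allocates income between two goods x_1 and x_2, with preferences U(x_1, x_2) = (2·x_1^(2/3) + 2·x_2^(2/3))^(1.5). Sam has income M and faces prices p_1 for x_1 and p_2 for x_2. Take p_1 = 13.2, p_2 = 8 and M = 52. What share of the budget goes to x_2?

From the CES first-order condition, (x_2/x_1)^(1/3) = p_1/p_2.
Solve for the ratio: x_2/x_1 = [p_1/p_2]^(3).
With the ratio pinned down, the budget gives x_1* = M/(p_1 + p_2·(x_2/x_1)) and x_2* = (x_2/x_1)·x_1*.
Numerically x_2/x_1 = 4.492125, so x_1* = 52/(13.2 + 8·4.492125) = 1.0583 and x_2* = 4.492125·1.0583 = 4.7539.
Expenditure on x_2: 8·4.7539 = 38.0309; share = 0.7314.

share on x_2 = 0.7314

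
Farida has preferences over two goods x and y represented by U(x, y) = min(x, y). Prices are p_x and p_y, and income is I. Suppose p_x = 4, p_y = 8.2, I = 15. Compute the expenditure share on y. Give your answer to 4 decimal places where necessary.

With perfect complements, no substitution: consume in ratio x:y = 1:1.
Budget: p_x·x + p_y·x = I, so (p_x + p_y)·x = I.
Demand: x*(p_x,p_y,I) = I/(p_x + p_y), y* = I/(p_x + p_y).
Here 4 + 8.2 = 12.2, giving x* = 1.2295 and y* = 1.2295.
Expenditure on y: 8.2·1.2295 = 10.082; share = 0.6721.

share on y = 0.6721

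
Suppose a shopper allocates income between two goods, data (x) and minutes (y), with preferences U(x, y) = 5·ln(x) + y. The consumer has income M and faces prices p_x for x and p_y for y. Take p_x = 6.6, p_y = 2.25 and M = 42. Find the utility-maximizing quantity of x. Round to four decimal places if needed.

x* = 1.7045

Set MRS = p_x/p_y: (5/x)/1 = p_x/p_y.
So x*(p_x,p_y) = 5·p_y/p_x, independent of income; and y* = (M − 5·p_y)/p_y.
At the given prices: x* = 5·2.25/6.6 = 1.7045.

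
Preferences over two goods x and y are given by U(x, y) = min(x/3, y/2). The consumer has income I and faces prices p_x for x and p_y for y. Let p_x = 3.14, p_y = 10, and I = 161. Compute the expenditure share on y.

share on y = 0.6798

Leontief preferences: the optimum is at the kink where x/3 = y/2, i.e. y = (2/3)·x.
Budget: p_x·x + p_y·(2/3)·x = I, so (3·p_x + 2·p_y)·x = 3·I.
Demand: x*(p_x,p_y,I) = 3·I/(3·p_x + 2·p_y), y* = 2·I/(3·p_x + 2·p_y).
Here 3·3.14 + 2·10 = 29.42, giving x* = 16.4174 and y* = 10.9449.
Expenditure on y: 10·10.9449 = 109.4494; share = 0.6798.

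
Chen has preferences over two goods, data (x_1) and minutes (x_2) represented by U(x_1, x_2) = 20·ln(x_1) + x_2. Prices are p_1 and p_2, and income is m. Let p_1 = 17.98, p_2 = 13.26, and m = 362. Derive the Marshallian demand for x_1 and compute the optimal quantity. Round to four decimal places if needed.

Set MRS = p_1/p_2: (20/x_1)/1 = p_1/p_2.
So x_1*(p_1,p_2) = 20·p_2/p_1, independent of income; and x_2* = (m − 20·p_2)/p_2.
At the given prices: x_1* = 20·13.26/17.98 = 14.7497.

x_1* = 14.7497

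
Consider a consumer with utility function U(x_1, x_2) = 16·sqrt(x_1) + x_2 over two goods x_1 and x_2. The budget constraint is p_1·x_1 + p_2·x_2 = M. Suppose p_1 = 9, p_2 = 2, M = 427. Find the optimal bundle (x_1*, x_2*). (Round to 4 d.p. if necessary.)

x_1* = 3.1605, x_2* = 199.2778

MU_x_1 = 8/√x_1, MU_x_2 = 1. Tangency: 8/√x_1 = p_1/p_2.
Thus x_1* = (8·p_2/p_1)² — independent of M — with the rest of income spent on x_2.
Plugging in: x_1* = (8·2/9)² = 3.1605, x_2* = 199.2778.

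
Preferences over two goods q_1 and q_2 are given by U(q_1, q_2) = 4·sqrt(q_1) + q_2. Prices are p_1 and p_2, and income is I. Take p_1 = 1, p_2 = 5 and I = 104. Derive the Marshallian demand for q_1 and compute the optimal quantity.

Set MRS = p_1/p_2: 2·q_1^(−1/2) = p_1/p_2.
Thus q_1* = (2·p_2/p_1)² — independent of I — with the rest of income spent on q_2.
Plugging in: q_1* = (2·5/1)² = 100.

q_1* = 100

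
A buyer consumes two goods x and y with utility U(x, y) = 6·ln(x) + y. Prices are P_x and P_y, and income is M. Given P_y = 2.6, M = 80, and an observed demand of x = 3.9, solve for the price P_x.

P_x = 4

Set MRS = P_x/P_y: (6/x)/1 = P_x/P_y.
So x*(P_x,P_y) = 6·P_y/P_x, independent of income; and y* = (M − 6·P_y)/P_y.
Set x* = 3.9 in the demand function and solve for P_x: P_x = 4.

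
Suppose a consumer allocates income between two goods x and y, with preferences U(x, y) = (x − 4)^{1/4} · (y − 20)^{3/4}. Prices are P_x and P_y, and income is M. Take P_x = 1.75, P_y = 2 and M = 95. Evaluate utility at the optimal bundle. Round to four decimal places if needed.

V = 14.1413

Let x' = x−4, y' = y−20. MRS = (1/3)·y'/x' = P_x/P_y.
After buying the subsistence bundle (4, 20), a share 0.25 of the remaining income goes to x: x* = 4 + 0.25·(M − 4P_x − 20P_y)/P_x.
Discretionary income = 95 − 4·1.75 − 20·2 = 48; x* = 4 + 0.25·48/1.75 = 10.8571; y* = 20 + 0.75·48/2 = 38.
Utility at the optimum: U(10.8571, 38) = 14.1413.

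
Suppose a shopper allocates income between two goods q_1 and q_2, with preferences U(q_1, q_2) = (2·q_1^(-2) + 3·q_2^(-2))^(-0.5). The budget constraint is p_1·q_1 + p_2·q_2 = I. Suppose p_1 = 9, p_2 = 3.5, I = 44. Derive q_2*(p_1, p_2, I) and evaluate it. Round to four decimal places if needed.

With the ratio pinned down, the budget gives q_1* = I/(p_1 + p_2·(q_2/q_1)) and q_2* = (q_2/q_1)·q_1*.
Numerically q_2/q_1 = 1.568274, so q_1* = 44/(9 + 3.5·1.568274) = 3.0368 and q_2* = 1.568274·3.0368 = 4.7625.

q_2* = 4.7625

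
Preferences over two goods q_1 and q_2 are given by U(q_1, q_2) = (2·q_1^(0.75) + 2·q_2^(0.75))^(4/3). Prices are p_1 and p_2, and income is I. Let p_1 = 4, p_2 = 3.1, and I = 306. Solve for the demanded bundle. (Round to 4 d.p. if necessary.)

q_1* = 24.2988, q_2* = 67.3563

MU_q_1 ∝ 2·q_1^(-0.25), MU_q_2 ∝ 2·q_2^(-0.25), so MRS = (q_2/q_1)^(0.25) = p_1/p_2.
Solve for the ratio: q_2/q_1 = [p_1/p_2]^(4).
Substitute q_2 = (q_2/q_1)·q_1 into the budget: q_1* = I/(p_1 + p_2·(q_2/q_1)).
Numerically q_2/q_1 = 2.772, so q_1* = 306/(4 + 3.1·2.772) = 24.2988 and q_2* = 2.772·24.2988 = 67.3563.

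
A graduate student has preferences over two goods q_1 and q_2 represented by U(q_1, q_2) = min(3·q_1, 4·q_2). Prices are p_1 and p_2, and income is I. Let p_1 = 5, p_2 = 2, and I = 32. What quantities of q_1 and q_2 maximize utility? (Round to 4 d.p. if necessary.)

q_1* = 4.9231, q_2* = 3.6923

Leontief preferences: the optimum is at the kink where q_1/4 = q_2/3, i.e. q_2 = (3/4)·q_1.
Budget: p_1·q_1 + p_2·(3/4)·q_1 = I, so (4·p_1 + 3·p_2)·q_1 = 4·I.
Demand: q_1*(p_1,p_2,I) = 4·I/(4·p_1 + 3·p_2), q_2* = 3·I/(4·p_1 + 3·p_2).
Here 4·5 + 3·2 = 26, giving q_1* = 4.9231 and q_2* = 3.6923.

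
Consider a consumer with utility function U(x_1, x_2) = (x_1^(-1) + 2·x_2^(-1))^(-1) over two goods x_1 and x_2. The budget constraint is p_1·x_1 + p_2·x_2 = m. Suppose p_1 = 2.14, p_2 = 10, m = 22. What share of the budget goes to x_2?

share on x_2 = 0.7535

MRS = MU_x_1/MU_x_2 = (1/2)·(x_2/x_1)^(2). Set equal to p_1/p_2.
Hence x_2/x_1 = (2·p_1/p_2)^(1/(2)), i.e. raised to the 0.5 power.
With the ratio pinned down, the budget gives x_1* = m/(p_1 + p_2·(x_2/x_1)) and x_2* = (x_2/x_1)·x_1*.
Numerically x_2/x_1 = 0.654217, so x_1* = 22/(2.14 + 10·0.654217) = 2.5339 and x_2* = 0.654217·2.5339 = 1.6577.
Expenditure on x_2: 10·1.6577 = 16.5774; share = 0.7535.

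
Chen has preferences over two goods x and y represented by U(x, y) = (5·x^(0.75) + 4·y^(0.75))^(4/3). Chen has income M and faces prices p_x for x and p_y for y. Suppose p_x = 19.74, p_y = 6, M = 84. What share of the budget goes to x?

From the CES first-order condition, (5/4)·(y/x)^(0.25) = p_x/p_y.
Hence y/x = ((4/5)·p_x/p_y)^(1/(0.25)), i.e. raised to the 4 power.
With the ratio pinned down, the budget gives x* = M/(p_x + p_y·(y/x)) and y* = (y/x)·x*.
Numerically y/x = 47.989203, so x* = 84/(19.74 + 6·47.989203) = 0.273 and y* = 47.989203·0.273 = 13.1018.
Expenditure on x: 19.74·0.273 = 5.3893; share = 0.0642.

share on x = 0.0642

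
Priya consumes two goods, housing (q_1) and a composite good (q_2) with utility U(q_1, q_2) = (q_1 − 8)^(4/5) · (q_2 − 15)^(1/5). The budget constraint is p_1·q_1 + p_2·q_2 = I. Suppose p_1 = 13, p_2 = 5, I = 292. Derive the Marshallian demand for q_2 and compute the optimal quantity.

q_2* = 19.52

After buying the subsistence bundle (8, 15), a share 0.8 of the remaining income goes to q_1: q_1* = 8 + 0.8·(I − 8p_1 − 15p_2)/p_1.
Discretionary income = 292 − 8·13 − 15·5 = 113; q_2* = 15 + 0.2·113/5 = 19.52.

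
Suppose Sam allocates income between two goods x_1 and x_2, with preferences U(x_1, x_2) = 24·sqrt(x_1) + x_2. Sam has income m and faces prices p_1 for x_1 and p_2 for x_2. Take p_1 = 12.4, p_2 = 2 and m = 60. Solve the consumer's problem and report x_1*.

Plugging in: x_1* = (12·2/12.4)² = 3.7461.

x_1* = 3.7461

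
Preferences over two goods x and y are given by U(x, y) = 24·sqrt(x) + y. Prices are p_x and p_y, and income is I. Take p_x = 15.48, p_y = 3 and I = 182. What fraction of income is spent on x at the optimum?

share on x = 0.46

Plugging in: x* = (12·3/15.48)² = 5.4083, y* = 32.7597.
Expenditure on x: 15.48·5.4083 = 83.7209; share = 0.46.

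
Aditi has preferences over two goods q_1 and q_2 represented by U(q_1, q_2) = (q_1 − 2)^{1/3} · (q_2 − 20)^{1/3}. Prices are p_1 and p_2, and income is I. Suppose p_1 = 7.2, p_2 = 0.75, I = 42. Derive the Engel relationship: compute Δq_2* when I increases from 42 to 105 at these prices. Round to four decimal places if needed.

Let q_1' = q_1−2, q_2' = q_2−20. MRS = q_2'/q_1' = p_1/p_2.
Substituting into the budget: q_1* = 2 + 0.5·(I − 2·p_1 − 20·p_2)/p_1, and q_2* = 20 + 0.5·(…)/p_2.
Discretionary income = 42 − 2·7.2 − 20·0.75 = 12.6; q_2* = 20 + 0.5·12.6/0.75 = 28.4.
At I' = 105: q_2* = 70.4. Change: 70.4 − 28.4 = 42.

Δq_2* = 42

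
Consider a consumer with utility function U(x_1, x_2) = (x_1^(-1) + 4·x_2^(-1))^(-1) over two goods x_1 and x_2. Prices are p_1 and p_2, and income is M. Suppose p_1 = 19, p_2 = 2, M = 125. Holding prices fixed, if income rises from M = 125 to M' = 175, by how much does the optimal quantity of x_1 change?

Δx_1* = 1.596

MU_x_1 ∝ x_1^(-2), MU_x_2 ∝ 4·x_2^(-2), so MRS = (1/4)·(x_2/x_1)^(2) = p_1/p_2.
Hence x_2/x_1 = (4·p_1/p_2)^(1/(2)), i.e. raised to the 0.5 power.
Substitute x_2 = (x_2/x_1)·x_1 into the budget: x_1* = M/(p_1 + p_2·(x_2/x_1)).
Numerically x_2/x_1 = 6.164414, so x_1* = 125/(19 + 2·6.164414) = 3.9899.
At M' = 175: x_1* = 5.5859. Change: 5.5859 − 3.9899 = 1.596.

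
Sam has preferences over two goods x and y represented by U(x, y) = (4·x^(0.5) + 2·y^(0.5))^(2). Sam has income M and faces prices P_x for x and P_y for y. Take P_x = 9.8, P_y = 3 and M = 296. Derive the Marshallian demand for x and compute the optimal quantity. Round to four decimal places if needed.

Substitute y = (y/x)·x into the budget: x* = M/(P_x + P_y·(y/x)).
Numerically y/x = 2.667778, so x* = 296/(9.8 + 3·2.667778) = 16.6261.

x* = 16.6261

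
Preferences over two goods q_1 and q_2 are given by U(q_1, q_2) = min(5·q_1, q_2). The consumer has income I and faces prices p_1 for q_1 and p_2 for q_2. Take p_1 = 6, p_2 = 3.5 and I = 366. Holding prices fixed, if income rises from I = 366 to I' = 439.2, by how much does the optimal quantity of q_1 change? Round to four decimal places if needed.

Δq_1* = 3.1149

With perfect complements, no substitution: consume in ratio q_1:q_2 = 1:5.
Budget: p_1·q_1 + p_2·5·q_1 = I, so (p_1 + 5·p_2)·q_1 = I.
Demand: q_1*(p_1,p_2,I) = I/(p_1 + 5·p_2), q_2* = 5·I/(p_1 + 5·p_2).
Here 6 + 5·3.5 = 23.5, giving q_1* = 15.5745.
At I' = 439.2: q_1* = 18.6894. Change: 18.6894 − 15.5745 = 3.1149.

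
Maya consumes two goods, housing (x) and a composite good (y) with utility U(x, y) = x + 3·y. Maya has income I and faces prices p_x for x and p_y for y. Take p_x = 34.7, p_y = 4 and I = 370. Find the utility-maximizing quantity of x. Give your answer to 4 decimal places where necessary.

y gives more utility per dollar, so spend all income on y: y* = I/p_y, x* = 0.
Numerically: x* = 0, y* = 92.5.

x* = 0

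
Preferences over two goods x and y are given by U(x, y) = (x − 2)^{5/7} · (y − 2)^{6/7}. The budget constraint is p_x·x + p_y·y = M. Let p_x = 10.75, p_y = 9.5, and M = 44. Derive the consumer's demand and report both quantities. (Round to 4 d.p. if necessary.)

This is Cobb-Douglas in (x−2, y−2): tangency gives 5/7·p_y·(y−2) = 6/7·p_x·(x−2).
Substituting into the budget: x* = 2 + 5/11·(M − 2·p_x − 2·p_y)/p_x, and y* = 2 + 6/11·(…)/p_y.
Discretionary income = 44 − 2·10.75 − 2·9.5 = 3.5; x* = 2 + 5/11·3.5/10.75 = 2.148; y* = 2 + 6/11·3.5/9.5 = 2.201.

x* = 2.148, y* = 2.201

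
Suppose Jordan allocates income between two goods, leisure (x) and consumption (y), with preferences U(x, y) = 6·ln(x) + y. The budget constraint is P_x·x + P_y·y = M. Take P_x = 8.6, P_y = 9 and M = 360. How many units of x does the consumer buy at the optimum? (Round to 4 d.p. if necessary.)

x* = 6.2791

MU_x = 6/x, MU_y = 1. Tangency: 6/x = P_x/P_y.
So x*(P_x,P_y) = 6·P_y/P_x, independent of income; and y* = (M − 6·P_y)/P_y.
At the given prices: x* = 6·9/8.6 = 6.2791.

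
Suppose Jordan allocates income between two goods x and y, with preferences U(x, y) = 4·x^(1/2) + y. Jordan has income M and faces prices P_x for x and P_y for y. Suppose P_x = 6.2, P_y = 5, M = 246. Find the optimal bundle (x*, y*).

Utility is quasi-linear in y; the FOC for x is 2/√x = P_x/P_y.
Solve: √x = 2·P_y/P_x, so x*(P_x,P_y) = (2·P_y/P_x)², and y* = (M − P_x·x*)/P_y.
Plugging in: x* = (2·5/6.2)² = 2.6015, y* = 45.9742.

x* = 2.6015, y* = 45.9742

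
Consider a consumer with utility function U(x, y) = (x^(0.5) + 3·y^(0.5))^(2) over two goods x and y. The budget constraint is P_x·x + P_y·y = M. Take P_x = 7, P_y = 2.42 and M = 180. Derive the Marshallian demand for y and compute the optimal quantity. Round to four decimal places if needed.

Numerically y/x = 75.302233, so x* = 180/(7 + 2.42·75.302233) = 0.9512 and y* = 75.302233·0.9512 = 71.6287.

y* = 71.6287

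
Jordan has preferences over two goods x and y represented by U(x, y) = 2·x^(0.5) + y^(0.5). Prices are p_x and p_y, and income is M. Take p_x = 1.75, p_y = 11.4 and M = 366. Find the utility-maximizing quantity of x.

MRS = MU_x/MU_y = 2·(y/x)^(0.5). Set equal to p_x/p_y.
Hence y/x = ((1/2)·p_x/p_y)^(1/(0.5)), i.e. raised to the 2 power.
With the ratio pinned down, the budget gives x* = M/(p_x + p_y·(y/x)) and y* = (y/x)·x*.
Numerically y/x = 0.005891, so x* = 366/(1.75 + 11.4·0.005891) = 201.4132.

x* = 201.4132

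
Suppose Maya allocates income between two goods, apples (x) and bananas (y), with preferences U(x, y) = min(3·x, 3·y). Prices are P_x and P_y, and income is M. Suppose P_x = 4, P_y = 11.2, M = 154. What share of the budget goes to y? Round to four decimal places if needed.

Demand: x*(P_x,P_y,M) = 3·M/(3·P_x + 3·P_y), y* = 3·M/(3·P_x + 3·P_y).
Here 3·4 + 3·11.2 = 45.6, giving x* = 10.1316 and y* = 10.1316.
Expenditure on y: 11.2·10.1316 = 113.4737; share = 0.7368.

share on y = 0.7368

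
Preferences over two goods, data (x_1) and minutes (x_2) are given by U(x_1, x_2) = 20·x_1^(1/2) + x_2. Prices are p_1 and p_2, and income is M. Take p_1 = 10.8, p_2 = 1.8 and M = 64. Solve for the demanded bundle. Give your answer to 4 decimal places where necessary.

Plugging in: x_1* = (10·1.8/10.8)² = 2.7778, x_2* = 18.8889.

x_1* = 2.7778, x_2* = 18.8889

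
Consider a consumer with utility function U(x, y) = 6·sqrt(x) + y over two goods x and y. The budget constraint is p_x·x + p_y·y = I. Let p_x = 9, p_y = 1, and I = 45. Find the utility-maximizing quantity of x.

x* = 0.1111

Utility is quasi-linear in y; the FOC for x is 3/√x = p_x/p_y.
Solve: √x = 3·p_y/p_x, so x*(p_x,p_y) = (3·p_y/p_x)², and y* = (I − p_x·x*)/p_y.
Plugging in: x* = (3·1/9)² = 0.1111.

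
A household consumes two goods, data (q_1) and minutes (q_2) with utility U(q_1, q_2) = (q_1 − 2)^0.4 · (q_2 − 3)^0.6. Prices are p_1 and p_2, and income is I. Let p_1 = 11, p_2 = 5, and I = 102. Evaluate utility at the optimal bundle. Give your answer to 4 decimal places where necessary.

MRS = (2/3)·(q_2−3)/(q_1−2). Tangency with p_1/p_2 gives q_2−3 = (3/2)·(p_1/p_2)·(q_1−2).
Substituting into the budget: q_1* = 2 + 0.4·(I − 2·p_1 − 3·p_2)/p_1, and q_2* = 3 + 0.6·(…)/p_2.
Discretionary income = 102 − 2·11 − 3·5 = 65; q_1* = 2 + 0.4·65/11 = 4.3636; q_2* = 3 + 0.6·65/5 = 10.8.
Utility at the optimum: U(4.3636, 10.8) = 4.8383.

V = 4.8383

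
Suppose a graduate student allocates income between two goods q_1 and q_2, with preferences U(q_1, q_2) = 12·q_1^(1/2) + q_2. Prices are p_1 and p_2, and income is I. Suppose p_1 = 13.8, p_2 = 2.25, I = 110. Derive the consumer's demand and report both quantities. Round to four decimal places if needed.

q_1* = 0.957, q_2* = 43.0193

Utility is quasi-linear in q_2; the FOC for q_1 is 6/√q_1 = p_1/p_2.
Thus q_1* = (6·p_2/p_1)² — independent of I — with the rest of income spent on q_2.
Plugging in: q_1* = (6·2.25/13.8)² = 0.957, q_2* = 43.0193.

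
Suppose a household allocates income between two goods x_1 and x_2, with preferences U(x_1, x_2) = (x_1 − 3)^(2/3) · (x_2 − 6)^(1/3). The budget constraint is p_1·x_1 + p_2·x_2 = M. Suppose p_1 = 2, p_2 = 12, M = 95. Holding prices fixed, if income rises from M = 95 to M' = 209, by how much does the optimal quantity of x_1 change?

Δx_1* = 38

Let x_1' = x_1−3, x_2' = x_2−6. MRS = 2·x_2'/x_1' = p_1/p_2.
Substituting into the budget: x_1* = 3 + 2/3·(M − 3·p_1 − 6·p_2)/p_1, and x_2* = 6 + 1/3·(…)/p_2.
Discretionary income = 95 − 3·2 − 6·12 = 17; x_1* = 3 + 2/3·17/2 = 8.6667.
At M' = 209: x_1* = 46.6667. Change: 46.6667 − 8.6667 = 38.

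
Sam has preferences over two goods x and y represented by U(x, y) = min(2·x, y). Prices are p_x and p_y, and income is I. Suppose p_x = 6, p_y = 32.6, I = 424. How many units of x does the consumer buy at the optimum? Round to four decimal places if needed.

With perfect complements, no substitution: consume in ratio x:y = 1:2.
Budget: p_x·x + p_y·2·x = I, so (p_x + 2·p_y)·x = I.
Demand: x*(p_x,p_y,I) = I/(p_x + 2·p_y), y* = 2·I/(p_x + 2·p_y).
Here 6 + 2·32.6 = 71.2, giving x* = 5.9551.

x* = 5.9551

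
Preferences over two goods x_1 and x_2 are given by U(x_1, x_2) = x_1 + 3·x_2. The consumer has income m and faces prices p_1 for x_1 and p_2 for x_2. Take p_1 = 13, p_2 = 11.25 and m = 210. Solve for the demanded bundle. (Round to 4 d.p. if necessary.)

Numerically: x_1* = 0, x_2* = 18.6667.

x_1* = 0, x_2* = 18.6667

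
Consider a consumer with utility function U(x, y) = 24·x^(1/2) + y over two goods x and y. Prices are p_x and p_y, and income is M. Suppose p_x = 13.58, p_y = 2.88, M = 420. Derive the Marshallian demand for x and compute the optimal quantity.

x* = 6.4766

Utility is quasi-linear in y; the FOC for x is 12/√x = p_x/p_y.
Thus x* = (12·p_y/p_x)² — independent of M — with the rest of income spent on y.
Plugging in: x* = (12·2.88/13.58)² = 6.4766.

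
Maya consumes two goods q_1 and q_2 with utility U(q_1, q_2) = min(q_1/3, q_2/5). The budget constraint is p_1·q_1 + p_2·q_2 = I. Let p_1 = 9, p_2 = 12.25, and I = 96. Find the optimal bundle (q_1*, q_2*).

q_1* = 3.2635, q_2* = 5.4391

Leontief preferences: the optimum is at the kink where q_1/3 = q_2/5, i.e. q_2 = (5/3)·q_1.
Budget: p_1·q_1 + p_2·(5/3)·q_1 = I, so (3·p_1 + 5·p_2)·q_1 = 3·I.
Demand: q_1*(p_1,p_2,I) = 3·I/(3·p_1 + 5·p_2), q_2* = 5·I/(3·p_1 + 5·p_2).
Here 3·9 + 5·12.25 = 88.25, giving q_1* = 3.2635 and q_2* = 5.4391.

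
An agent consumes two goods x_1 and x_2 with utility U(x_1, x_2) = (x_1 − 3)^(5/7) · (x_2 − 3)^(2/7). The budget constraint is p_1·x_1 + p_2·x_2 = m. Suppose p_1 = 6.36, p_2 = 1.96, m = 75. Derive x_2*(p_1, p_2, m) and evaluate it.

x_2* = 10.2945

MRS = (5/2)·(x_2−3)/(x_1−3). Tangency with p_1/p_2 gives x_2−3 = (2/5)·(p_1/p_2)·(x_1−3).
After buying the subsistence bundle (3, 3), a share 5/7 of the remaining income goes to x_1: x_1* = 3 + 5/7·(m − 3p_1 − 3p_2)/p_1.
Discretionary income = 75 − 3·6.36 − 3·1.96 = 50.04; x_2* = 3 + 2/7·50.04/1.96 = 10.2945.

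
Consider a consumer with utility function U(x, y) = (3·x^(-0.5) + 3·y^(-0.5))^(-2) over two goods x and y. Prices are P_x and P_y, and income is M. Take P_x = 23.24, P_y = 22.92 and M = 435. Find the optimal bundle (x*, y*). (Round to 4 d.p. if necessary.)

x* = 9.3805, y* = 9.4676

From the CES first-order condition, (y/x)^(1.5) = P_x/P_y.
Hence y/x = (P_x/P_y)^(1/(1.5)), i.e. raised to the 2/3 power.
Substitute y = (y/x)·x into the budget: x* = M/(P_x + P_y·(y/x)).
Numerically y/x = 1.009286, so x* = 435/(23.24 + 22.92·1.009286) = 9.3805 and y* = 1.009286·9.3805 = 9.4676.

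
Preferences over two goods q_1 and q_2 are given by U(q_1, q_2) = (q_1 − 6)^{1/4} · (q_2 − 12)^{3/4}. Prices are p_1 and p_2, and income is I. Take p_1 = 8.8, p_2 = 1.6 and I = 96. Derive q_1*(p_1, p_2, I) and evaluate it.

q_1* = 6.6818

Let q_1' = q_1−6, q_2' = q_2−12. MRS = (1/3)·q_2'/q_1' = p_1/p_2.
After buying the subsistence bundle (6, 12), a share 0.25 of the remaining income goes to q_1: q_1* = 6 + 0.25·(I − 6p_1 − 12p_2)/p_1.
Discretionary income = 96 − 6·8.8 − 12·1.6 = 24; q_1* = 6 + 0.25·24/8.8 = 6.6818.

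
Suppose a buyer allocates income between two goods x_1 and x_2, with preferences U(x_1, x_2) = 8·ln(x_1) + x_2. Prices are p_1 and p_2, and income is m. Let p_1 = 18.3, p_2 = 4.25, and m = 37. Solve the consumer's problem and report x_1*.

Set MRS = p_1/p_2: (8/x_1)/1 = p_1/p_2.
So x_1*(p_1,p_2) = 8·p_2/p_1, independent of income; and x_2* = (m − 8·p_2)/p_2.
At the given prices: x_1* = 8·4.25/18.3 = 1.8579.

x_1* = 1.8579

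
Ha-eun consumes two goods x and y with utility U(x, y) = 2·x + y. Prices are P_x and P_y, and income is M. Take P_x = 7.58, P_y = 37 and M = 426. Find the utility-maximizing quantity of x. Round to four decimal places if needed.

x* = 56.2005

Perfect substitutes: compare marginal utility per dollar. 2/P_x vs 1/P_y → 0.2639 vs 0.027.
x gives more utility per dollar, so spend all income on x: x* = M/P_x, y* = 0.
Numerically: x* = 56.2005, y* = 0.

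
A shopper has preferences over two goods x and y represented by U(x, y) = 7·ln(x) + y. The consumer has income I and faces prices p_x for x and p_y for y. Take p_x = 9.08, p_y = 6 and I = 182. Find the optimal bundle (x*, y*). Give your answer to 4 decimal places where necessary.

MU_x = 7/x, MU_y = 1. Tangency: 7/x = p_x/p_y.
So x*(p_x,p_y) = 7·p_y/p_x, independent of income; and y* = (I − 7·p_y)/p_y.
At the given prices: x* = 7·6/9.08 = 4.6256, and y* = 23.3333.

x* = 4.6256, y* = 23.3333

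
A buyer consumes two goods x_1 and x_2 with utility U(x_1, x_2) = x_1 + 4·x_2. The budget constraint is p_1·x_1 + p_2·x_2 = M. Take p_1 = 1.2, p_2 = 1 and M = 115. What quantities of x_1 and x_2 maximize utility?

x_1* = 0, x_2* = 115

Perfect substitutes: compare marginal utility per dollar. 1/p_1 vs 4/p_2 → 0.8333 vs 4.
x_2 gives more utility per dollar, so spend all income on x_2: x_2* = M/p_2, x_1* = 0.
Numerically: x_1* = 0, x_2* = 115.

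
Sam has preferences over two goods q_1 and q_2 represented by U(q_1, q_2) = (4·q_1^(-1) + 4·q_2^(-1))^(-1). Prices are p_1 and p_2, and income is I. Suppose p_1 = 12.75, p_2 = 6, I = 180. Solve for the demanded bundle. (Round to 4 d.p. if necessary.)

MRS = MU_q_1/MU_q_2 = (q_2/q_1)^(2). Set equal to p_1/p_2.
Solve for the ratio: q_2/q_1 = [p_1/p_2]^(0.5).
Substitute q_2 = (q_2/q_1)·q_1 into the budget: q_1* = I/(p_1 + p_2·(q_2/q_1)).
Numerically q_2/q_1 = 1.457738, so q_1* = 180/(12.75 + 6·1.457738) = 8.3735 and q_2* = 1.457738·8.3735 = 12.2063.

q_1* = 8.3735, q_2* = 12.2063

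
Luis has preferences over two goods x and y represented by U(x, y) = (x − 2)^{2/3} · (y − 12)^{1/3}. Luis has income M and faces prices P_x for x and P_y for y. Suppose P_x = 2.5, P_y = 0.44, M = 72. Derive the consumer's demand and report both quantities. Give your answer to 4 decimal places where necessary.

MRS = 2·(y−12)/(x−2). Tangency with P_x/P_y gives y−12 = (1/2)·(P_x/P_y)·(x−2).
After buying the subsistence bundle (2, 12), a share 2/3 of the remaining income goes to x: x* = 2 + 2/3·(M − 2P_x − 12P_y)/P_x.
Discretionary income = 72 − 2·2.5 − 12·0.44 = 61.72; x* = 2 + 2/3·61.72/2.5 = 18.4587; y* = 12 + 1/3·61.72/0.44 = 58.7576.

x* = 18.4587, y* = 58.7576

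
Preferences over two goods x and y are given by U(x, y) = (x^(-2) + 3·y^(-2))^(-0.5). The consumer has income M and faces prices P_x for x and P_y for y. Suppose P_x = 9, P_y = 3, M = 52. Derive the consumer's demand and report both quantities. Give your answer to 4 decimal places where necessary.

x* = 3.412, y* = 7.0973

With the ratio pinned down, the budget gives x* = M/(P_x + P_y·(y/x)) and y* = (y/x)·x*.
Numerically y/x = 2.080084, so x* = 52/(9 + 3·2.080084) = 3.412 and y* = 2.080084·3.412 = 7.0973.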